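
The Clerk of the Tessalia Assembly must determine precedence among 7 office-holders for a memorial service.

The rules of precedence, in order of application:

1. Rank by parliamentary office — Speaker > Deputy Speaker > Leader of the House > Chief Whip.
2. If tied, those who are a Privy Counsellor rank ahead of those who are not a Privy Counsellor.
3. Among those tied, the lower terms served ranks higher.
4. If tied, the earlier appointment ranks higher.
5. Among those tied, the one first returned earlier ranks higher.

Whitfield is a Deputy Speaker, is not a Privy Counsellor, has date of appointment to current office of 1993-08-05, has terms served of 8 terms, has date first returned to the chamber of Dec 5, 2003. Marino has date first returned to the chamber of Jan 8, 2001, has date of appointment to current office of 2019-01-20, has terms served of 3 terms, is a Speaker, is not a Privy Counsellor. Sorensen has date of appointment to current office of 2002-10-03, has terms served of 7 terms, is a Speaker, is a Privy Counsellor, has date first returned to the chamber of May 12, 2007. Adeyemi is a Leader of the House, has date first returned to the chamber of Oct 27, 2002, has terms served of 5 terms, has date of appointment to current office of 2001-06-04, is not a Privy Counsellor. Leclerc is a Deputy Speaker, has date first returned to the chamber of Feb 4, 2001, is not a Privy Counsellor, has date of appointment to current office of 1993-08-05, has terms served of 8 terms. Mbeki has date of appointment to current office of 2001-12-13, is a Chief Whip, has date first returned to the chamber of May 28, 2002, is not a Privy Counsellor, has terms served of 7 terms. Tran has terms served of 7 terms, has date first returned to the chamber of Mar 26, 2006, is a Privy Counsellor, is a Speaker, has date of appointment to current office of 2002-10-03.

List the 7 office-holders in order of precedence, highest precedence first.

By parliamentary office: Tran, Sorensen and Marino (Speaker); then Leclerc and Whitfield (Deputy Speaker); then Adeyemi (Leader of the House); then Mbeki (Chief Whip).
Among Tran, Sorensen and Marino, a Privy Counsellor before not a Privy Counsellor: Tran and Sorensen (a Privy Counsellor) before Marino (not a Privy Counsellor).
Tran and Sorensen both have terms served 7 terms, so the next rule applies.
Tran and Sorensen both have date of appointment to current office 2002-10-03, so the next rule applies.
Among Tran and Sorensen, by date first returned to the chamber (earlier first): Tran (Mar 26, 2006) before Sorensen (May 12, 2007).
Leclerc and Whitfield are each not a Privy Counsellor, so the next rule applies.
Leclerc and Whitfield both have terms served 8 terms, so the next rule applies.
Leclerc and Whitfield both have date of appointment to current office 1993-08-05, so the next rule applies.
Among Leclerc and Whitfield, by date first returned to the chamber (earlier first): Leclerc (Feb 4, 2001) before Whitfield (Dec 5, 2003).
Full order: Tran, Sorensen, Marino, Leclerc, Whitfield, Adeyemi, Mbeki.

Tran, Sorensen, Marino, Leclerc, Whitfield, Adeyemi, Mbeki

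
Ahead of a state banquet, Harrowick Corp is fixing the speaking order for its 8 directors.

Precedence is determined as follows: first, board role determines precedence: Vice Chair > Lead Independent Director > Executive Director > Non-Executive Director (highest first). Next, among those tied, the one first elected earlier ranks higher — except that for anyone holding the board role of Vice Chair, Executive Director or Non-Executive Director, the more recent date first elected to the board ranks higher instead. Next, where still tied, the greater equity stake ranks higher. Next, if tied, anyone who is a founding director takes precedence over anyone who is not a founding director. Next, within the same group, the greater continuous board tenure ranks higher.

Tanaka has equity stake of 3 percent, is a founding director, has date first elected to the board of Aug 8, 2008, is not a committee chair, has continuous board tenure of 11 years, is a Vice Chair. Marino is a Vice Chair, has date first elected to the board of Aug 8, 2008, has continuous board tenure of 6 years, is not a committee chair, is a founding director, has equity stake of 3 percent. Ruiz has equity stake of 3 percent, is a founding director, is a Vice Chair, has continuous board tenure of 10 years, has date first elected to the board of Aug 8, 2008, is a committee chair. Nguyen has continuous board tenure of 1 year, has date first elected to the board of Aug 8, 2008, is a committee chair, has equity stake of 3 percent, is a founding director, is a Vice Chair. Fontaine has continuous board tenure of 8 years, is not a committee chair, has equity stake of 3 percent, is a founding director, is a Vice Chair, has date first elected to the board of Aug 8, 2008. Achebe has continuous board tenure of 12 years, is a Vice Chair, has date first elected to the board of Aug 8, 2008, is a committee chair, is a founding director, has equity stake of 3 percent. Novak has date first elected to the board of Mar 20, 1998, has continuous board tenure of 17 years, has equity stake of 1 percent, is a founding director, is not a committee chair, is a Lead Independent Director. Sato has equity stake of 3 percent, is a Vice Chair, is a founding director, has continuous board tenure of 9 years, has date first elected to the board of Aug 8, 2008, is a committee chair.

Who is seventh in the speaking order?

Nguyen

By board role: Achebe, Tanaka, Ruiz, Sato, Fontaine, Marino and Nguyen (Vice Chair); then Novak (Lead Independent Director).
Achebe, Tanaka, Ruiz, Sato, Fontaine, Marino and Nguyen all have date first elected to the board Aug 8, 2008, so the next rule applies.
Achebe, Tanaka, Ruiz, Sato, Fontaine, Marino and Nguyen all have equity stake 3 percent, so the next rule applies.
Achebe, Tanaka, Ruiz, Sato, Fontaine, Marino and Nguyen are each a founding director, so the next rule applies.
Among Achebe, Tanaka, Ruiz, Sato, Fontaine, Marino and Nguyen, by continuous board tenure (higher first): Achebe (12 years) before Tanaka (11 years) before Ruiz (10 years) before Sato (9 years) before Fontaine (8 years) before Marino (6 years) before Nguyen (1 year).
Order: Achebe, Tanaka, Ruiz, Sato, Fontaine, Marino, Nguyen, Novak.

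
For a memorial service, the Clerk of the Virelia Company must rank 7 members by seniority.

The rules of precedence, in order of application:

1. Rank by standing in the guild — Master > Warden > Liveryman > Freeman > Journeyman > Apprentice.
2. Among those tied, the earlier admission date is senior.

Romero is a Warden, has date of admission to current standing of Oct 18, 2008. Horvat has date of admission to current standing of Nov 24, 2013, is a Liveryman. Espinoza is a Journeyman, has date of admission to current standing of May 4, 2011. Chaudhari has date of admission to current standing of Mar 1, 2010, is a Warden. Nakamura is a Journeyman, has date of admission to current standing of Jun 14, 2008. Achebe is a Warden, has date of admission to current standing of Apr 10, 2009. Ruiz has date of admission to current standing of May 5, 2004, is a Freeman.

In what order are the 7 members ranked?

By standing in the guild: Romero, Achebe and Chaudhari (Warden); then Horvat (Liveryman); then Ruiz (Freeman); then Nakamura and Espinoza (Journeyman).
Among Romero, Achebe and Chaudhari, by date of admission to current standing (earlier first): Romero (Oct 18, 2008) before Achebe (Apr 10, 2009) before Chaudhari (Mar 1, 2010).
Among Nakamura and Espinoza, by date of admission to current standing (earlier first): Nakamura (Jun 14, 2008) before Espinoza (May 4, 2011).
Full order: Romero, Achebe, Chaudhari, Horvat, Ruiz, Nakamura, Espinoza.

Romero, Achebe, Chaudhari, Horvat, Ruiz, Nakamura, Espinoza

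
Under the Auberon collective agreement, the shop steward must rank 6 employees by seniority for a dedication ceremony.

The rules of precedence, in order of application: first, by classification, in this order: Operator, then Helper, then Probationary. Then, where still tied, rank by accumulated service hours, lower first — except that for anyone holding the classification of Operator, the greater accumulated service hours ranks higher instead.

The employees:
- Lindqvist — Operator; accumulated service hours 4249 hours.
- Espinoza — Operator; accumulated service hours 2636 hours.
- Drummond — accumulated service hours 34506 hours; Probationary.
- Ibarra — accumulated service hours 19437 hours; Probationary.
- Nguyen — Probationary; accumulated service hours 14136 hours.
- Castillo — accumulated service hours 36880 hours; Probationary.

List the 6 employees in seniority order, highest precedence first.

By classification: Lindqvist and Espinoza (Operator); then Nguyen, Ibarra, Drummond and Castillo (Probationary).
Among Lindqvist and Espinoza, by accumulated service hours (higher first) (reversed rule for this group): Lindqvist (4249 hours) before Espinoza (2636 hours).
Among Nguyen, Ibarra, Drummond and Castillo, by accumulated service hours (lower first): Nguyen (14136 hours) before Ibarra (19437 hours) before Drummond (34506 hours) before Castillo (36880 hours).
Full order: Lindqvist, Espinoza, Nguyen, Ibarra, Drummond, Castillo.

Lindqvist, Espinoza, Nguyen, Ibarra, Drummond, Castillo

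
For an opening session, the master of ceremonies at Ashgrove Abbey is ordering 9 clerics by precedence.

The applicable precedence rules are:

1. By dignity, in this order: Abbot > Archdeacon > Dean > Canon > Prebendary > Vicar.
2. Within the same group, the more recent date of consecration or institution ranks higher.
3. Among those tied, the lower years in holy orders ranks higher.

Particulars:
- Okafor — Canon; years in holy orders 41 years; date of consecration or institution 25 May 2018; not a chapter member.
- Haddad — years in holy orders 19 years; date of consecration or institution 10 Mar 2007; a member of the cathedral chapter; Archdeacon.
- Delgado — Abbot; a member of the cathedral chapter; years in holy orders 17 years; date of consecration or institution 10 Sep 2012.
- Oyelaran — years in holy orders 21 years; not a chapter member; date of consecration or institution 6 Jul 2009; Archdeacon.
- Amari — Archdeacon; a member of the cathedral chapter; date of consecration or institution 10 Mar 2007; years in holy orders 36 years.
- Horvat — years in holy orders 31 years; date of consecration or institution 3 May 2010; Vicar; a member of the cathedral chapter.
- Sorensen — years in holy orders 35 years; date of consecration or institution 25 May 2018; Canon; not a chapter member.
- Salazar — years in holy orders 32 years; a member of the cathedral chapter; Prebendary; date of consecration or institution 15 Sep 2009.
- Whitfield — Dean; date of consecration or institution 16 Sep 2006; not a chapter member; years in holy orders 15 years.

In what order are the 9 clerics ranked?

By dignity: Delgado (Abbot); then Oyelaran, Haddad and Amari (Archdeacon); then Whitfield (Dean); then Sorensen and Okafor (Canon); then Salazar (Prebendary); then Horvat (Vicar).
Among Oyelaran, Haddad and Amari, by date of consecration or institution (later first): Oyelaran (6 Jul 2009) before Haddad and Amari (10 Mar 2007).
Among Haddad and Amari, by years in holy orders (lower first): Haddad (19 years) before Amari (36 years).
Sorensen and Okafor both have date of consecration or institution 25 May 2018, so the next rule applies.
Among Sorensen and Okafor, by years in holy orders (lower first): Sorensen (35 years) before Okafor (41 years).
Full order: Delgado, Oyelaran, Haddad, Amari, Whitfield, Sorensen, Okafor, Salazar, Horvat.

Delgado, Oyelaran, Haddad, Amari, Whitfield, Sorensen, Okafor, Salazar, Horvat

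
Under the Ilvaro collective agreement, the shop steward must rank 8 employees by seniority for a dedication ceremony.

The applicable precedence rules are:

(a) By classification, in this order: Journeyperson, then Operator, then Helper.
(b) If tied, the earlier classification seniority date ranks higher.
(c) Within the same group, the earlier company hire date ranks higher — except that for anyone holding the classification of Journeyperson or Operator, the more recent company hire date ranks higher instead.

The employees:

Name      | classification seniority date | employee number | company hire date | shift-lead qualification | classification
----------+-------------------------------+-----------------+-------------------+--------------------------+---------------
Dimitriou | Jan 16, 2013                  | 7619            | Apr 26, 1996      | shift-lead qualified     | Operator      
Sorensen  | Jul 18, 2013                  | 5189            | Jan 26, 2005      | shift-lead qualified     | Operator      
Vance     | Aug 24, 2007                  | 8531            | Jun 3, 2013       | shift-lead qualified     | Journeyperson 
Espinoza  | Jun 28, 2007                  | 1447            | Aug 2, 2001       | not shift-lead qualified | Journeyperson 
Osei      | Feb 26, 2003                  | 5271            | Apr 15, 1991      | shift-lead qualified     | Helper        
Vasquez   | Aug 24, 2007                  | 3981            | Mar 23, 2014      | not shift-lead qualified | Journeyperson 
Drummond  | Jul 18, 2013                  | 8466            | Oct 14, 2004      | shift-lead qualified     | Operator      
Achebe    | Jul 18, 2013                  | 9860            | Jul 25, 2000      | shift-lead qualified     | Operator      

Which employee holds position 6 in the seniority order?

By classification: Espinoza, Vasquez and Vance (Journeyperson); then Dimitriou, Sorensen, Drummond and Achebe (Operator); then Osei (Helper).
Among Espinoza, Vasquez and Vance, by classification seniority date (earlier first): Espinoza (Jun 28, 2007) before Vasquez and Vance (Aug 24, 2007).
Among Vasquez and Vance, by company hire date (later first) (reversed rule for this group): Vasquez (Mar 23, 2014) before Vance (Jun 3, 2013).
Among Dimitriou, Sorensen, Drummond and Achebe, by classification seniority date (earlier first): Dimitriou (Jan 16, 2013) before Sorensen, Drummond and Achebe (Jul 18, 2013).
Among Sorensen, Drummond and Achebe, by company hire date (later first) (reversed rule for this group): Sorensen (Jan 26, 2005) before Drummond (Oct 14, 2004) before Achebe (Jul 25, 2000).
Order: Espinoza, Vasquez, Vance, Dimitriou, Sorensen, Drummond, Achebe, Osei.

Drummond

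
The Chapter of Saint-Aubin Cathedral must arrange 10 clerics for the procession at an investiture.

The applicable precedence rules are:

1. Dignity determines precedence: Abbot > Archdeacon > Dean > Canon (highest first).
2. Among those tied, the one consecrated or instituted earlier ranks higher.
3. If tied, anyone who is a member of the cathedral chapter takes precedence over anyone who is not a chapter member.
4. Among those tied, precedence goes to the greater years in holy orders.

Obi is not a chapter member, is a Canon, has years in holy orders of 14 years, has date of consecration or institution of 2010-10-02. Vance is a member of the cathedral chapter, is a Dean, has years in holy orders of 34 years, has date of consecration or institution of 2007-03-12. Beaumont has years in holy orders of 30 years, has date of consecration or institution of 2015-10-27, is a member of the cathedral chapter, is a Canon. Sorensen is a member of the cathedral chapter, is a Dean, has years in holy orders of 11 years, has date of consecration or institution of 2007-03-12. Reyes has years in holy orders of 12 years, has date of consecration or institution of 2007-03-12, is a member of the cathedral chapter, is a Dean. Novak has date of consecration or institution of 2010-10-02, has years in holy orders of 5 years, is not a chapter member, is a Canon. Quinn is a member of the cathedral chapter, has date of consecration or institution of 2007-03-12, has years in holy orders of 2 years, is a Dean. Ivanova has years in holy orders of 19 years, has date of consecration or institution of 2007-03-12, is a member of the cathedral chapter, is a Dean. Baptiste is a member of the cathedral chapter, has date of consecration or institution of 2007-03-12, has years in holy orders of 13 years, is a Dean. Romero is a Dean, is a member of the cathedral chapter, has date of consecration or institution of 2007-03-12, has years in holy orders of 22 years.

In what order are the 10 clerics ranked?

Vance, Romero, Ivanova, Baptiste, Reyes, Sorensen, Quinn, Obi, Novak, Beaumont

By dignity: Vance, Romero, Ivanova, Baptiste, Reyes, Sorensen and Quinn (Dean); then Obi, Novak and Beaumont (Canon).
Vance, Romero, Ivanova, Baptiste, Reyes, Sorensen and Quinn all have date of consecration or institution 2007-03-12, so the next rule applies.
Vance, Romero, Ivanova, Baptiste, Reyes, Sorensen and Quinn are each a member of the cathedral chapter, so the next rule applies.
Among Vance, Romero, Ivanova, Baptiste, Reyes, Sorensen and Quinn, by years in holy orders (higher first): Vance (34 years) before Romero (22 years) before Ivanova (19 years) before Baptiste (13 years) before Reyes (12 years) before Sorensen (11 years) before Quinn (2 years).
Among Obi, Novak and Beaumont, by date of consecration or institution (earlier first): Obi and Novak (2010-10-02) before Beaumont (2015-10-27).
Obi and Novak are each not a chapter member, so the next rule applies.
Among Obi and Novak, by years in holy orders (higher first): Obi (14 years) before Novak (5 years).
Full order: Vance, Romero, Ivanova, Baptiste, Reyes, Sorensen, Quinn, Obi, Novak, Beaumont.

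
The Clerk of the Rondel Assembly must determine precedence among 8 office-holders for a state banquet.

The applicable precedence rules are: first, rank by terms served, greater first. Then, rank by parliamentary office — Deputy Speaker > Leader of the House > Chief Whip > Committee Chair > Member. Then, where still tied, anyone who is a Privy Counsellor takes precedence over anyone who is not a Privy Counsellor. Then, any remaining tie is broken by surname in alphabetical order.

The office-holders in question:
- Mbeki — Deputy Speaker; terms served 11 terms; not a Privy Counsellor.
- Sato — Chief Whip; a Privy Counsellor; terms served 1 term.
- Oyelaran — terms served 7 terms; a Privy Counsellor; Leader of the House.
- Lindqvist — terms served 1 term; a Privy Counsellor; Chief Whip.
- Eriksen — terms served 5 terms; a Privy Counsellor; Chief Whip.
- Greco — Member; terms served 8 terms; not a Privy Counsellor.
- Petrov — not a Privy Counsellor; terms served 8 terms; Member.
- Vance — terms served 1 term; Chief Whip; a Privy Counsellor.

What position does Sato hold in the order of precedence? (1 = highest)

By terms served (higher first): Mbeki (11 terms); then Greco and Petrov (both 8 terms); then Oyelaran (7 terms); then Eriksen (5 terms); then Lindqvist, Sato and Vance (each 1 term).
Greco and Petrov are each Member, so the next rule applies.
Greco and Petrov are each not a Privy Counsellor, so the next rule applies.
Among Greco and Petrov, alphabetically by surname: Greco before Petrov.
Lindqvist, Sato and Vance are each Chief Whip, so the next rule applies.
Lindqvist, Sato and Vance are each a Privy Counsellor, so the next rule applies.
Among Lindqvist, Sato and Vance, alphabetically by surname: Lindqvist before Sato before Vance.
Order: Mbeki, Greco, Petrov, Oyelaran, Eriksen, Lindqvist, Sato, Vance. So position 7.

7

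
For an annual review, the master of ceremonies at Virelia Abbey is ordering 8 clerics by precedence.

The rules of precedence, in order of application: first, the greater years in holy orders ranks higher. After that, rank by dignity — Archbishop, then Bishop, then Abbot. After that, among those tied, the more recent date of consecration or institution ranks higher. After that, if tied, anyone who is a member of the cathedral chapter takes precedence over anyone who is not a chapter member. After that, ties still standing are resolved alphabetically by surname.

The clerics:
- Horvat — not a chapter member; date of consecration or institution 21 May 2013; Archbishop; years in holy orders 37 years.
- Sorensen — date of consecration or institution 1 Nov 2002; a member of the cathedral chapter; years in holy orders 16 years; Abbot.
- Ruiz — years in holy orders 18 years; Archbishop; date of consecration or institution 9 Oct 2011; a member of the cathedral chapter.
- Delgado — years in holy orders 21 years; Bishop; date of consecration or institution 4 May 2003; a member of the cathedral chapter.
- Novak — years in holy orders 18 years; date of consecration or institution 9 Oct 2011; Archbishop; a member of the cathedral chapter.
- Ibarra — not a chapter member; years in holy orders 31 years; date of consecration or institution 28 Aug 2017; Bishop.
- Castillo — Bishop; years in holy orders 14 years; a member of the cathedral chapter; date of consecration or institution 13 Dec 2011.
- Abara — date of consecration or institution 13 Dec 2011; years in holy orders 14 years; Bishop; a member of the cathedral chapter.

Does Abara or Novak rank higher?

By years in holy orders (higher first): Horvat (37 years); then Ibarra (31 years); then Delgado (21 years); then Novak and Ruiz (both 18 years); then Sorensen (16 years); then Abara and Castillo (both 14 years).
Novak and Ruiz are each Archbishop, so the next rule applies.
Novak and Ruiz both have date of consecration or institution 9 Oct 2011, so the next rule applies.
Novak and Ruiz are each a member of the cathedral chapter, so the next rule applies.
Among Novak and Ruiz, alphabetically by surname: Novak before Ruiz.
Abara and Castillo are each Bishop, so the next rule applies.
Abara and Castillo both have date of consecration or institution 13 Dec 2011, so the next rule applies.
Abara and Castillo are each a member of the cathedral chapter, so the next rule applies.
Among Abara and Castillo, alphabetically by surname: Abara before Castillo.
So Novak takes precedence.

Novak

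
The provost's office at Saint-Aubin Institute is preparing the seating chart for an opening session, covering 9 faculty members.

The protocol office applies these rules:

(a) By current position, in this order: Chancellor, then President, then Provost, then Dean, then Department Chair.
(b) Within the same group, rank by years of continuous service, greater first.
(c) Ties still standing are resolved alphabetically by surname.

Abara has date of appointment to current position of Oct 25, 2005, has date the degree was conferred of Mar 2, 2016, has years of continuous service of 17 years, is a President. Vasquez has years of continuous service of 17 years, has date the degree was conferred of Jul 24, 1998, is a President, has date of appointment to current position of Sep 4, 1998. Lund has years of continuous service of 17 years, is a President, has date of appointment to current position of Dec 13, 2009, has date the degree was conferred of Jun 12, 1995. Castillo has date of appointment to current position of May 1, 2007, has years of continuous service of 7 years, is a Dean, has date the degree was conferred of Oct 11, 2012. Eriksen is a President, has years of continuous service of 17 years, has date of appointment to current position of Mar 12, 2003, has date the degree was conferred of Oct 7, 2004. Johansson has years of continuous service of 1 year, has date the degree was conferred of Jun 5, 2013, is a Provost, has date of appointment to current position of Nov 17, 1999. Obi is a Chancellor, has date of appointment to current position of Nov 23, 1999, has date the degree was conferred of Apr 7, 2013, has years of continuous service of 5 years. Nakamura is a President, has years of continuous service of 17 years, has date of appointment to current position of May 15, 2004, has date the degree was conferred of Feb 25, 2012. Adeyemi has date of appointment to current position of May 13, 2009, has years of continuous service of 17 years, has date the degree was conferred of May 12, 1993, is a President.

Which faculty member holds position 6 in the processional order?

Nakamura

By current position: Obi (Chancellor); then Abara, Adeyemi, Eriksen, Lund, Nakamura and Vasquez (President); then Johansson (Provost); then Castillo (Dean).
Abara, Adeyemi, Eriksen, Lund, Nakamura and Vasquez all have years of continuous service 17 years, so the next rule applies.
Among Abara, Adeyemi, Eriksen, Lund, Nakamura and Vasquez, alphabetically by surname: Abara before Adeyemi before Eriksen before Lund before Nakamura before Vasquez.
Order: Obi, Abara, Adeyemi, Eriksen, Lund, Nakamura, Vasquez, Johansson, Castillo.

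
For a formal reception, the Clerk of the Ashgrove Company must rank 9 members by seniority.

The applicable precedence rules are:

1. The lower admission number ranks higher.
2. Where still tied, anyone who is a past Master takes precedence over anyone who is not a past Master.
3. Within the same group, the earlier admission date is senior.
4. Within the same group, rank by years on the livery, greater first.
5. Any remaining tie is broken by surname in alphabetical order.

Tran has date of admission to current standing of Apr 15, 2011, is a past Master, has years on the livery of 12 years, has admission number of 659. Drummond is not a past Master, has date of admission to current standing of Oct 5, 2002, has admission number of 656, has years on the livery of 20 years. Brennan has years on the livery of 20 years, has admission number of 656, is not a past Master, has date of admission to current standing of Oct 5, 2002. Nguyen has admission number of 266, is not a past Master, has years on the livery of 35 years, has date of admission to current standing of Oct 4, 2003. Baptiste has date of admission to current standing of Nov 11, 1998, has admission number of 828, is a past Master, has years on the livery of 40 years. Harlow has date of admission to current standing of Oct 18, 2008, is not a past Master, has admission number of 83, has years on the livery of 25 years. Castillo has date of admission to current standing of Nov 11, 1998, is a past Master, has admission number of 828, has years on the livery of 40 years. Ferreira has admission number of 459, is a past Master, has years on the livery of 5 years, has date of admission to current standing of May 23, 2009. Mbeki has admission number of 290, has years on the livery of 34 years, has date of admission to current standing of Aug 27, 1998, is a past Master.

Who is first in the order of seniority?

By admission number (lower first): Harlow (83); then Nguyen (266); then Mbeki (290); then Ferreira (459); then Brennan and Drummond (both 656); then Tran (659); then Baptiste and Castillo (both 828).
Brennan and Drummond are each not a past Master, so the next rule applies.
Brennan and Drummond both have date of admission to current standing Oct 5, 2002, so the next rule applies.
Brennan and Drummond both have years on the livery 20 years, so the next rule applies.
Among Brennan and Drummond, alphabetically by surname: Brennan before Drummond.
Baptiste and Castillo are each a past Master, so the next rule applies.
Baptiste and Castillo both have date of admission to current standing Nov 11, 1998, so the next rule applies.
Baptiste and Castillo both have years on the livery 40 years, so the next rule applies.
Among Baptiste and Castillo, alphabetically by surname: Baptiste before Castillo.
Order: Harlow, Nguyen, Mbeki, Ferreira, Brennan, Drummond, Tran, Baptiste, Castillo.

Harlow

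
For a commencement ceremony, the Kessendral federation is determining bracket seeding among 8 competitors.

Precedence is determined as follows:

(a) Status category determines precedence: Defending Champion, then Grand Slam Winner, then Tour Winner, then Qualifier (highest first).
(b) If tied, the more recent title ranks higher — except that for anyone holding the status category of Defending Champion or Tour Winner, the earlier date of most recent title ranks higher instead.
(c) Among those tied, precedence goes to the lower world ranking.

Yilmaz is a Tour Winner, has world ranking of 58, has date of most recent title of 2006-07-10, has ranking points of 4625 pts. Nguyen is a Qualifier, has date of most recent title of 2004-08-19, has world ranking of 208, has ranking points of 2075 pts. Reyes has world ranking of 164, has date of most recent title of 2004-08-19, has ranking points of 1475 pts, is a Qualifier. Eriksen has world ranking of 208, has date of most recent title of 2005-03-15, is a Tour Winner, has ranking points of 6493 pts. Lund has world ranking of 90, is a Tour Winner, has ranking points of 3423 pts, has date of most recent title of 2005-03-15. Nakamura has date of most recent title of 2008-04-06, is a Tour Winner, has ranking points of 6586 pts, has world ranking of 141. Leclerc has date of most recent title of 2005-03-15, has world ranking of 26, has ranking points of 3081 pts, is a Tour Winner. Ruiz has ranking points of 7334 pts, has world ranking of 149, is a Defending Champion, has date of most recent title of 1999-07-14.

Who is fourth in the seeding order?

Eriksen

By status category: Ruiz (Defending Champion); then Leclerc, Lund, Eriksen, Yilmaz and Nakamura (Tour Winner); then Reyes and Nguyen (Qualifier).
Among Leclerc, Lund, Eriksen, Yilmaz and Nakamura, by date of most recent title (earlier first) (reversed rule for this group): Leclerc, Lund and Eriksen (2005-03-15) before Yilmaz (2006-07-10) before Nakamura (2008-04-06).
Among Leclerc, Lund and Eriksen, by world ranking (lower first): Leclerc (26) before Lund (90) before Eriksen (208).
Reyes and Nguyen both have date of most recent title 2004-08-19, so the next rule applies.
Among Reyes and Nguyen, by world ranking (lower first): Reyes (164) before Nguyen (208).
Order: Ruiz, Leclerc, Lund, Eriksen, Yilmaz, Nakamura, Reyes, Nguyen.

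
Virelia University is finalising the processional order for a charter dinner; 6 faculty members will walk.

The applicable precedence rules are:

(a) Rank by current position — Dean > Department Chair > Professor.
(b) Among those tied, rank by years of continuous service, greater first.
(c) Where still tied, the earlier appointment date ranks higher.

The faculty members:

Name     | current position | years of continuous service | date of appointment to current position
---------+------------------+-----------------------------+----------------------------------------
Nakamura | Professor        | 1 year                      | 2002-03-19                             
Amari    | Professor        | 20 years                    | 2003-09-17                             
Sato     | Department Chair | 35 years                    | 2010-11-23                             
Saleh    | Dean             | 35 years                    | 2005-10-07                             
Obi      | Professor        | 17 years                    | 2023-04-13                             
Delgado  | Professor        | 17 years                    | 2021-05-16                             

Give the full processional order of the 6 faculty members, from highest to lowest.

Saleh, Sato, Amari, Delgado, Obi, Nakamura

By current position: Saleh (Dean); then Sato (Department Chair); then Amari, Delgado, Obi and Nakamura (Professor).
Among Amari, Delgado, Obi and Nakamura, by years of continuous service (higher first): Amari (20 years) before Delgado and Obi (17 years) before Nakamura (1 year).
Among Delgado and Obi, by date of appointment to current position (earlier first): Delgado (2021-05-16) before Obi (2023-04-13).
Full order: Saleh, Sato, Amari, Delgado, Obi, Nakamura.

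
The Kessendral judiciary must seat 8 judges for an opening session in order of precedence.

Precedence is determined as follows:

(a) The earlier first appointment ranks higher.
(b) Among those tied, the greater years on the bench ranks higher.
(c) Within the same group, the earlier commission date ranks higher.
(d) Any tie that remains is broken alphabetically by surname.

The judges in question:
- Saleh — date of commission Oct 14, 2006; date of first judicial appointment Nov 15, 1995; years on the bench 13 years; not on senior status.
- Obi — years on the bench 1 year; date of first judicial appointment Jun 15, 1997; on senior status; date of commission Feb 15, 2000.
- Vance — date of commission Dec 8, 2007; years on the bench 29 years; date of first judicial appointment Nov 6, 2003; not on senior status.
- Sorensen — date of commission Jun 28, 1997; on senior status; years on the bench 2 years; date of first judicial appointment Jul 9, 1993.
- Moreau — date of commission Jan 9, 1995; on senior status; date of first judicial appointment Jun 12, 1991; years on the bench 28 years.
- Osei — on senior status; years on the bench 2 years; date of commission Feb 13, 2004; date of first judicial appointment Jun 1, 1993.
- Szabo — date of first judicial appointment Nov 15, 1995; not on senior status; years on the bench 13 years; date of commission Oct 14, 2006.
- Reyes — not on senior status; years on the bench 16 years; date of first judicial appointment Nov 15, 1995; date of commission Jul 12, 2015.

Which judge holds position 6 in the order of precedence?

By date of first judicial appointment (earlier first): Moreau (Jun 12, 1991); then Osei (Jun 1, 1993); then Sorensen (Jul 9, 1993); then Reyes, Saleh and Szabo (each Nov 15, 1995); then Obi (Jun 15, 1997); then Vance (Nov 6, 2003).
Among Reyes, Saleh and Szabo, by years on the bench (higher first): Reyes (16 years) before Saleh and Szabo (13 years).
Saleh and Szabo both have date of commission Oct 14, 2006, so the next rule applies.
Among Saleh and Szabo, alphabetically by surname: Saleh before Szabo.
Order: Moreau, Osei, Sorensen, Reyes, Saleh, Szabo, Obi, Vance.

Szabo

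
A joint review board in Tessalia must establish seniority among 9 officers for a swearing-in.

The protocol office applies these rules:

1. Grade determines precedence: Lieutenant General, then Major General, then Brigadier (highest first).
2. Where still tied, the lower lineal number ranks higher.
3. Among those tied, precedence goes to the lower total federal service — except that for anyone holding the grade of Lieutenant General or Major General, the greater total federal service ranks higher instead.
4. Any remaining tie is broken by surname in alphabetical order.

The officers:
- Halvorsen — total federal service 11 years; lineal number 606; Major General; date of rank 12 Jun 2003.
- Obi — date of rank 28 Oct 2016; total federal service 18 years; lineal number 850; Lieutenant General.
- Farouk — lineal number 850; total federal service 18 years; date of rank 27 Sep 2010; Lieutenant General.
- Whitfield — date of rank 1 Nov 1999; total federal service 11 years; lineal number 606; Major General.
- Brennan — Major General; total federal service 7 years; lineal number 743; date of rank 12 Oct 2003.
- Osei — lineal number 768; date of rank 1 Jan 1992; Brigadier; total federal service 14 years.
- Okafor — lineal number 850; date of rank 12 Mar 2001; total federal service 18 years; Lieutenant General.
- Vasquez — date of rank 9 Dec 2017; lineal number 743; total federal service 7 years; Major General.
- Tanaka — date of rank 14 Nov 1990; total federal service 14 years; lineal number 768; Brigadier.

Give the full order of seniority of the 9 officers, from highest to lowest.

By grade: Farouk, Obi and Okafor (Lieutenant General); then Halvorsen, Whitfield, Brennan and Vasquez (Major General); then Osei and Tanaka (Brigadier).
Farouk, Obi and Okafor all have lineal number 850, so the next rule applies.
Farouk, Obi and Okafor all have total federal service 18 years, so the next rule applies.
Among Farouk, Obi and Okafor, alphabetically by surname: Farouk before Obi before Okafor.
Among Halvorsen, Whitfield, Brennan and Vasquez, by lineal number (lower first): Halvorsen and Whitfield (606) before Brennan and Vasquez (743).
Halvorsen and Whitfield both have total federal service 11 years, so the next rule applies.
Among Halvorsen and Whitfield, alphabetically by surname: Halvorsen before Whitfield.
Brennan and Vasquez both have total federal service 7 years, so the next rule applies.
Among Brennan and Vasquez, alphabetically by surname: Brennan before Vasquez.
Osei and Tanaka both have lineal number 768, so the next rule applies.
Osei and Tanaka both have total federal service 14 years, so the next rule applies.
Among Osei and Tanaka, alphabetically by surname: Osei before Tanaka.
Full order: Farouk, Obi, Okafor, Halvorsen, Whitfield, Brennan, Vasquez, Osei, Tanaka.

Farouk, Obi, Okafor, Halvorsen, Whitfield, Brennan, Vasquez, Osei, Tanaka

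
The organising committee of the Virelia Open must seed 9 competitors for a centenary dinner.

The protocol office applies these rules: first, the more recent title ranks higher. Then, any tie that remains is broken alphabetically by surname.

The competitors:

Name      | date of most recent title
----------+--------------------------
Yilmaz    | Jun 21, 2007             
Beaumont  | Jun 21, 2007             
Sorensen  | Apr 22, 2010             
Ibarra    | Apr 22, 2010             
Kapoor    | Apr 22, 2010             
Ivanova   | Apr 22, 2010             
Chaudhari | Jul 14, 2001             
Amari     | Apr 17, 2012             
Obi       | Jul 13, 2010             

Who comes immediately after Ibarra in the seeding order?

Ivanova

By date of most recent title (later first): Amari (Apr 17, 2012); then Obi (Jul 13, 2010); then Ibarra, Ivanova, Kapoor and Sorensen (each Apr 22, 2010); then Beaumont and Yilmaz (both Jun 21, 2007); then Chaudhari (Jul 14, 2001).
Among Ibarra, Ivanova, Kapoor and Sorensen, alphabetically by surname: Ibarra before Ivanova before Kapoor before Sorensen.
Among Beaumont and Yilmaz, alphabetically by surname: Beaumont before Yilmaz.
Order: Amari, Obi, Ibarra, Ivanova, Kapoor, Sorensen, Beaumont, Yilmaz, Chaudhari.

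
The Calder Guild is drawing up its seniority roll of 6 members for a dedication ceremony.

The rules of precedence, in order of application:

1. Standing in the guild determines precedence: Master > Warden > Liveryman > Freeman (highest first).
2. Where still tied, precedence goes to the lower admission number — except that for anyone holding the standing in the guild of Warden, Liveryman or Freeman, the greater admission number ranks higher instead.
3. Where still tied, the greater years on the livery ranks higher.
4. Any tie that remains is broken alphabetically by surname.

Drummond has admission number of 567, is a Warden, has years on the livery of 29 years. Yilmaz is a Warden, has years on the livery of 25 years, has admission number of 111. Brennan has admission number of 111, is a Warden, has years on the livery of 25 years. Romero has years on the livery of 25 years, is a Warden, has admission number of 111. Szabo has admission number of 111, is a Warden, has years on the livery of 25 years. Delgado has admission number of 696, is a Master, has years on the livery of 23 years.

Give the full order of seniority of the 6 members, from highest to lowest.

Delgado, Drummond, Brennan, Romero, Szabo, Yilmaz

By standing in the guild: Delgado (Master); then Drummond, Brennan, Romero, Szabo and Yilmaz (Warden).
Among Drummond, Brennan, Romero, Szabo and Yilmaz, by admission number (higher first) (reversed rule for this group): Drummond (567) before Brennan, Romero, Szabo and Yilmaz (111).
Brennan, Romero, Szabo and Yilmaz all have years on the livery 25 years, so the next rule applies.
Among Brennan, Romero, Szabo and Yilmaz, alphabetically by surname: Brennan before Romero before Szabo before Yilmaz.
Full order: Delgado, Drummond, Brennan, Romero, Szabo, Yilmaz.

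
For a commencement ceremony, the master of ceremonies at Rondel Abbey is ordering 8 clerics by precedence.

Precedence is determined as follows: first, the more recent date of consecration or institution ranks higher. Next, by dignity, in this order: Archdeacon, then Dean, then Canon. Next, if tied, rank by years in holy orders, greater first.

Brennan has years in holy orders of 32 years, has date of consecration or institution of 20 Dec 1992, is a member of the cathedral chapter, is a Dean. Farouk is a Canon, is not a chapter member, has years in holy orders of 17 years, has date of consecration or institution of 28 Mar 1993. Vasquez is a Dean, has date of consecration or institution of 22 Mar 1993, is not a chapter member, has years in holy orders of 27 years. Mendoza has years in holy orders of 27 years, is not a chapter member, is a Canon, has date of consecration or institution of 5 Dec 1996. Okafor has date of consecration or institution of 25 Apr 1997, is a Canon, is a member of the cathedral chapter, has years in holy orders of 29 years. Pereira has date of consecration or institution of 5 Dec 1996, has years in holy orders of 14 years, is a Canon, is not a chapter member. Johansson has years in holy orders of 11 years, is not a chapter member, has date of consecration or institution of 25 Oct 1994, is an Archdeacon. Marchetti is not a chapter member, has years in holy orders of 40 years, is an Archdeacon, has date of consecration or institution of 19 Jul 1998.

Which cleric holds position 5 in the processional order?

By date of consecration or institution (later first): Marchetti (19 Jul 1998); then Okafor (25 Apr 1997); then Mendoza and Pereira (both 5 Dec 1996); then Johansson (25 Oct 1994); then Farouk (28 Mar 1993); then Vasquez (22 Mar 1993); then Brennan (20 Dec 1992).
Mendoza and Pereira are each Canon, so the next rule applies.
Among Mendoza and Pereira, by years in holy orders (higher first): Mendoza (27 years) before Pereira (14 years).
Order: Marchetti, Okafor, Mendoza, Pereira, Johansson, Farouk, Vasquez, Brennan.

Johansson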